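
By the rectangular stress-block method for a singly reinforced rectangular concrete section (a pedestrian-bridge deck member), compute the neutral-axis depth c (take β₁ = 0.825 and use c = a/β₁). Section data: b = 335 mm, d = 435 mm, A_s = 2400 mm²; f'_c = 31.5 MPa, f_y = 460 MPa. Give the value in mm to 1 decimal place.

c ≈ 149.2 mm

T = A_s f_y = 2400 × 460 = 1104000 N = 1104 kN.
Setting C = 0.85 f'_c a b equal to T: a = 1104000/(0.85 × 31.5 × 335) = 123.082 mm.
With β₁ = 0.825, c = a/β₁ = 123.082/0.825 = 149.2 mm.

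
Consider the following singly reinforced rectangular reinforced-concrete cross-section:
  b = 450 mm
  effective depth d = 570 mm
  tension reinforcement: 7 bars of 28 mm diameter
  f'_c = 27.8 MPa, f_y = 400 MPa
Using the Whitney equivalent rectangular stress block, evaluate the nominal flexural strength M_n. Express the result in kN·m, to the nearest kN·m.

M_n ≈ 843 kN·m

A_s = 7 × 616 = 4312 mm².
T = A_s f_y = 4312 × 400 = 1724800 N = 1724.8 kN.
From C = T: a = T/(0.85 f'_c b) = 1724800/(0.85 × 27.8 × 450) = 162.20 mm.
M_n = T(d − a/2) = 1724.8 kN × (570 − 81.1) mm = 843.25 kN·m.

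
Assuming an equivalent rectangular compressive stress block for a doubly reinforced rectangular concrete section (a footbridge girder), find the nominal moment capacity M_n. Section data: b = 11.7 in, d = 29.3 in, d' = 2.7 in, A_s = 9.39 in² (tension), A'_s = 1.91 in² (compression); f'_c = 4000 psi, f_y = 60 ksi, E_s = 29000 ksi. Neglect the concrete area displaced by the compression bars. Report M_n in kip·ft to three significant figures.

M_n ≈ 1140 kip·ft

Assume both steels yield.
a = (A_s − A'_s) f_y/(0.85 f'_c b) = (9.39 − 1.91) × 60/(0.85 × 4 × 11.7) = 11.282 in.
c = a/β₁ = 11.282/0.85 = 13.273 in; ε'_s = 0.003(c − d')/c = 0.0024 ≥ ε_y = 0.0021, so the compression steel yields.
M_n = (A_s − A'_s) f_y (d − a/2) + A'_s f_y (d − d') = 448.8 × (29.3 − 5.641) + 114.6 × (29.3 − 2.7) = 10618.2 + 3048.4 = 13666.6 kip·in = 13666.6/12 = 1138.88 kip·ft.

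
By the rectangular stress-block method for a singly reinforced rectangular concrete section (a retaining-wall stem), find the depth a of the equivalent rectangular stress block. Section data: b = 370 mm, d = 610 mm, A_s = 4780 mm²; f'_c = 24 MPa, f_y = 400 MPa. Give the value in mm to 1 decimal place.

T = A_s f_y = 4780 × 400 = 1912000 N = 1912 kN.
Setting C = 0.85 f'_c a b equal to T: a = 1912000/(0.85 × 24 × 370) = 253.3 mm.

a ≈ 253.3 mm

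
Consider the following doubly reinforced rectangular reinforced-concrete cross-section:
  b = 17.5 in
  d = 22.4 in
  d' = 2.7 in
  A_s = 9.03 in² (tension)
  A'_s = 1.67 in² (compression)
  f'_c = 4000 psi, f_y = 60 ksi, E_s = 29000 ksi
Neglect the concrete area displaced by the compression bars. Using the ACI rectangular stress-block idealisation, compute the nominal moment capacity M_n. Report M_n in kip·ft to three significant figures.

M_n ≈ 852 kip·ft

Assume both steels yield.
a = (A_s − A'_s) f_y/(0.85 f'_c b) = (9.03 − 1.67) × 60/(0.85 × 4 × 17.5) = 7.422 in.
c = a/β₁ = 7.422/0.85 = 8.732 in; ε'_s = 0.003(c − d')/c = 0.0021 ≥ ε_y = 0.0021, so the compression steel yields.
M_n = (A_s − A'_s) f_y (d − a/2) + A'_s f_y (d − d') = 441.6 × (22.4 − 3.711) + 100.2 × (22.4 − 2.7) = 8253.1 + 1973.9 = 10227.0 kip·in = 10227.0/12 = 852.25 kip·ft.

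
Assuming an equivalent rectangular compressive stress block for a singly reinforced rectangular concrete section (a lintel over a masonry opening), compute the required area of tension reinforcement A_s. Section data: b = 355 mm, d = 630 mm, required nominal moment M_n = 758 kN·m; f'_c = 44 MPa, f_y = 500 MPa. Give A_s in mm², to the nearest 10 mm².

With M_n = 0.85 f'_c a b (d − a/2), solve the quadratic for a:
a = d − √(d² − 2M_n/(0.85 f'_c b)) = 630 − √(630² − 2 × 758×10⁶/(0.85 × 44 × 355)) = 98.29 mm.
A_s = 0.85 f'_c a b / f_y = 0.85 × 44 × 98.29 × 355 / 500 = 2610.0 mm².

A_s ≈ 2610 mm²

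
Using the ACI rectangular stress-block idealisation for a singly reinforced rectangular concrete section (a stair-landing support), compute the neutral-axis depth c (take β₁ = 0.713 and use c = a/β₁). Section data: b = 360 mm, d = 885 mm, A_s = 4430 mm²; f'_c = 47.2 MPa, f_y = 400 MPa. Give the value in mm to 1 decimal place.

c ≈ 172.1 mm

T = A_s f_y = 4430 × 400 = 1772000 N = 1772 kN.
Setting C = 0.85 f'_c a b equal to T: a = 1772000/(0.85 × 47.2 × 360) = 122.687 mm.
With β₁ = 0.713, c = a/β₁ = 122.687/0.713 = 172.1 mm.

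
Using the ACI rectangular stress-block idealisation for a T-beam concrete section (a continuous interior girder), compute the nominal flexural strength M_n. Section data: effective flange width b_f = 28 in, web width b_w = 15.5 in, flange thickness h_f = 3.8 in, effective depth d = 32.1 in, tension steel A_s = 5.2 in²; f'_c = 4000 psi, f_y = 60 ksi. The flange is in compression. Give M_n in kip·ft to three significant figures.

M_n ≈ 792 kip·ft

Tension: T = A_s f_y = 5.2 × 60 = 312 kips.
Try a within the flange: a = T/(0.85 f'_c b_f) = 312/(0.85 × 4 × 28) = 3.277 in.
Since a = 3.277 ≤ h_f = 3.8 in, the stress block lies entirely in the flange; analyse as a rectangular beam of width b_f.
M_n = T(d − a/2) = 312 × (32.1 − 1.6385) = 9504.0 kip·in.
M_n = 9504.0/12 = 792.00 kip·ft.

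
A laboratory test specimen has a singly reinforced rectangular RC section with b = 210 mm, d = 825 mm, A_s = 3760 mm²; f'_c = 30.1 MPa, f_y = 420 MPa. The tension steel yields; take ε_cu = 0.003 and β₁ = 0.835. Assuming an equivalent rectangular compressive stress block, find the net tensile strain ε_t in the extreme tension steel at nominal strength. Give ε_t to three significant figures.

a = A_s f_y/(0.85 f'_c b) = 293.92 mm.
β₁ = 0.835, so c = a/β₁ = 293.92/0.835 = 352.00 mm.
From the linear strain diagram with ε_cu = 0.003: ε_t = 0.003 (d − c)/c = 0.003 × (825 − 352.00)/352.00 = 0.00403.
ε_t is between 0.004 and 0.005 — transition zone.

ε_t ≈ 0.00403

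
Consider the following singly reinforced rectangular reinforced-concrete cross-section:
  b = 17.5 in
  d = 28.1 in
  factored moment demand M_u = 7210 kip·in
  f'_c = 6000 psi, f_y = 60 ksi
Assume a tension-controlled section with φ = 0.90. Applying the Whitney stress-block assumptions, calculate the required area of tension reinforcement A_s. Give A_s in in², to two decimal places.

M_n = M_u/φ = 7210/0.90 = 8011.11 kip·in.
From M_n = 0.85 f'_c a b (d − a/2):
a = d − √(d² − 2M_n/(0.85 f'_c b)) = 28.1 − √(28.1² − 2 × 8011.11/(0.85 × 6 × 17.5)) = 3.400 in.
A_s = 0.85 f'_c a b / f_y = 0.85 × 6 × 3.400 × 17.5 / 60 = 5.058 in².

A_s ≈ 5.06 in²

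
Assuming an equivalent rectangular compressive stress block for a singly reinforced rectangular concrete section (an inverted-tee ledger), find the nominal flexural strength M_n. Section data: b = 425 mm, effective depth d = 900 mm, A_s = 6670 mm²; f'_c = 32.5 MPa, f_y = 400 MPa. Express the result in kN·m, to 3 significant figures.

M_n ≈ 2100 kN·m

T = A_s f_y = 6670 × 400 = 2668000 N = 2668 kN.
From C = T: a = T/(0.85 f'_c b) = 2668000/(0.85 × 32.5 × 425) = 227.25 mm.
M_n = T(d − a/2) = 2668 kN × (900 − 113.625) mm = 2098.05 kN·m.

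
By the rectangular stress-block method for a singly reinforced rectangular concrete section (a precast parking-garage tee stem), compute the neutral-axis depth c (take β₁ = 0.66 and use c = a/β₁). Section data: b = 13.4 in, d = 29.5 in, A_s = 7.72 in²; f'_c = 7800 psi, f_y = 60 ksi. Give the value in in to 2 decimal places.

T = A_s f_y = 7.72 × 60 = 463.2 kips.
a = T/(0.85 f'_c b) = 463.2/(0.85 × 7.8 × 13.4) = 5.2138 in.
With β₁ = 0.66, c = a/β₁ = 5.2138/0.66 = 7.90 in.

c ≈ 7.90 in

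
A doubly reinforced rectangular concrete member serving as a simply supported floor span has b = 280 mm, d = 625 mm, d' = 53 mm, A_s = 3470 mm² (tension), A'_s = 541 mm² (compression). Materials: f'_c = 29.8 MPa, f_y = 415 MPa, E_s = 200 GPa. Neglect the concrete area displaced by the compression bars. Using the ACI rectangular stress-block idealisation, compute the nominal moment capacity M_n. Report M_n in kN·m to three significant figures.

M_n ≈ 784 kN·m

Assume both tension and compression steel yield.
Net tension couple steel: A_s − A'_s = 2929 mm².
a = (A_s − A'_s) f_y / (0.85 f'_c b) = 1215535/(0.85 × 29.8 × 280) = 171.39 mm.
c = a/β₁ = 171.39/0.837 = 204.77 mm; ε'_s = 0.003(c − d')/c = 0.0022 ≥ f_y/E_s = 0.0021, so compression steel does yield.
M_n = (A_s − A'_s) f_y (d − a/2) + A'_s f_y (d − d') = [1215535 × (625 − 85.695) + 224515 × (625 − 53)] × 10⁻⁶ = 655.54 + 128.42 = 783.96 kN·m.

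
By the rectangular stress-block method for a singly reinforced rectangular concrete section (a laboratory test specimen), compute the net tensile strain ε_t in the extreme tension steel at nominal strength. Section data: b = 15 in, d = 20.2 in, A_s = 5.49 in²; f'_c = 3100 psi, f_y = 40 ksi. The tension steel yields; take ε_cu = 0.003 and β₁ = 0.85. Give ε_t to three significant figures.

ε_t ≈ 0.00627

a = A_s f_y/(0.85 f'_c b) = 5.556 in.
β₁ = 0.85, so c = a/β₁ = 5.556/0.85 = 6.536 in.
From the linear strain diagram with ε_cu = 0.003: ε_t = 0.003 (d − c)/c = 0.003 × (20.2 − 6.536)/6.536 = 0.00627.
Since ε_t ≥ 0.005, the section is tension-controlled.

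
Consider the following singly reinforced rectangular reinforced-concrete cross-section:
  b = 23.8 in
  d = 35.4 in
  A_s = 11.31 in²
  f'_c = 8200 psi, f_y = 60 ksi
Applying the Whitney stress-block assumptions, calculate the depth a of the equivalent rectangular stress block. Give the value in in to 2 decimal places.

a ≈ 4.09 in

T = A_s f_y = 11.31 × 60 = 678.6 kips.
a = T/(0.85 f'_c b) = 678.6/(0.85 × 8.2 × 23.8) = 4.09 in.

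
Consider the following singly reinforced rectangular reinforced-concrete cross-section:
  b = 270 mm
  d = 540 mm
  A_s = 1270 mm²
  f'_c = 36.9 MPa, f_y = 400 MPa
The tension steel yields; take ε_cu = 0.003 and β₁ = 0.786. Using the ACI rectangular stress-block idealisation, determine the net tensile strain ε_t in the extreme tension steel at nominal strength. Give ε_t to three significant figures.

ε_t ≈ 0.0182

a = A_s f_y/(0.85 f'_c b) = 59.99 mm.
β₁ = 0.786, so c = a/β₁ = 59.99/0.786 = 76.32 mm.
From the linear strain diagram with ε_cu = 0.003: ε_t = 0.003 (d − c)/c = 0.003 × (540 − 76.32)/76.32 = 0.0182.
Since ε_t ≥ 0.005, the section is tension-controlled.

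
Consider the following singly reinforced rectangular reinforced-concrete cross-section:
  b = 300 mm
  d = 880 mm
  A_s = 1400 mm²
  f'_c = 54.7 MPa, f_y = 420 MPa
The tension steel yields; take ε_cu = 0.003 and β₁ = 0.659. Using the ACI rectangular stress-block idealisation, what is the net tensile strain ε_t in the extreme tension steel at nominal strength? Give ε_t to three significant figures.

a = A_s f_y/(0.85 f'_c b) = 42.16 mm.
β₁ = 0.659, so c = a/β₁ = 42.16/0.659 = 63.98 mm.
From the linear strain diagram with ε_cu = 0.003: ε_t = 0.003 (d − c)/c = 0.003 × (880 − 63.98)/63.98 = 0.0383.
Since ε_t ≥ 0.005, the section is tension-controlled.

ε_t ≈ 0.0383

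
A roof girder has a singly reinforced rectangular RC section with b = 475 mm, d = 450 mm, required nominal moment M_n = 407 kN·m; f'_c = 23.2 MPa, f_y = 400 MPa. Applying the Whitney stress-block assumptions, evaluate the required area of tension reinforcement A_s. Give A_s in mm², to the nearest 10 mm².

With M_n = 0.85 f'_c a b (d − a/2), solve the quadratic for a:
a = d − √(d² − 2M_n/(0.85 f'_c b)) = 450 − √(450² − 2 × 407×10⁶/(0.85 × 23.2 × 475)) = 110.00 mm.
A_s = 0.85 f'_c a b / f_y = 0.85 × 23.2 × 110.00 × 475 / 400 = 2575.9 mm².

A_s ≈ 2580 mm²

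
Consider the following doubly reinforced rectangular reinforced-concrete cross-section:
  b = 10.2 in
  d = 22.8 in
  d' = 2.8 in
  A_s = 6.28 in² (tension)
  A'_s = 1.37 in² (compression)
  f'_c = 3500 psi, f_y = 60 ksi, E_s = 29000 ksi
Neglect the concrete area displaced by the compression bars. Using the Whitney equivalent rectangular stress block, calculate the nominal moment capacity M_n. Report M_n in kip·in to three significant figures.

Assume both steels yield.
a = (A_s − A'_s) f_y/(0.85 f'_c b) = (6.28 − 1.37) × 60/(0.85 × 3.5 × 10.2) = 9.708 in.
c = a/β₁ = 9.708/0.85 = 11.421 in; ε'_s = 0.003(c − d')/c = 0.0023 ≥ ε_y = 0.0021, so the compression steel yields.
M_n = (A_s − A'_s) f_y (d − a/2) + A'_s f_y (d − d') = 294.6 × (22.8 − 4.854) + 82.2 × (22.8 − 2.8) = 5286.9 + 1644.0 = 6930.9 kip·in.

M_n ≈ 6930 kip·in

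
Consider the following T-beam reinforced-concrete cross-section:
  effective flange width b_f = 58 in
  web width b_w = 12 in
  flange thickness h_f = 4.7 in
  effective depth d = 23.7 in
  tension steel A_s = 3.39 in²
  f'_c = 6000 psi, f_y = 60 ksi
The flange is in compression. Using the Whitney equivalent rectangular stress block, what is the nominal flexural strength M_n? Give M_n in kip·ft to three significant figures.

Tension: T = A_s f_y = 3.39 × 60 = 203.4 kips.
Try a within the flange: a = T/(0.85 f'_c b_f) = 203.4/(0.85 × 6 × 58) = 0.688 in.
Since a = 0.688 ≤ h_f = 4.7 in, the stress block lies entirely in the flange; analyse as a rectangular beam of width b_f.
M_n = T(d − a/2) = 203.4 × (23.7 − 0.344) = 4750.6 kip·in.
M_n = 4750.6/12 = 395.88 kip·ft.

M_n ≈ 396 kip·ft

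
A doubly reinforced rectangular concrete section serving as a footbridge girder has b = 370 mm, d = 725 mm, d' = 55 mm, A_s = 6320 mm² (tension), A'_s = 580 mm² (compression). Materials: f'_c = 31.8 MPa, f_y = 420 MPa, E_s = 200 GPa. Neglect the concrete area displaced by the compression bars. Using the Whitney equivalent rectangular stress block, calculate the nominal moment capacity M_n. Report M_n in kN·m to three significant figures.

M_n ≈ 1620 kN·m

Assume both tension and compression steel yield.
Net tension couple steel: A_s − A'_s = 5740 mm².
a = (A_s − A'_s) f_y / (0.85 f'_c b) = 2410800/(0.85 × 31.8 × 370) = 241.05 mm.
c = a/β₁ = 241.05/0.823 = 292.89 mm; ε'_s = 0.003(c − d')/c = 0.0024 ≥ f_y/E_s = 0.0021, so compression steel does yield.
M_n = (A_s − A'_s) f_y (d − a/2) + A'_s f_y (d − d') = [2410800 × (725 − 120.525) + 243600 × (725 − 55)] × 10⁻⁶ = 1457.27 + 163.21 = 1620.48 kN·m.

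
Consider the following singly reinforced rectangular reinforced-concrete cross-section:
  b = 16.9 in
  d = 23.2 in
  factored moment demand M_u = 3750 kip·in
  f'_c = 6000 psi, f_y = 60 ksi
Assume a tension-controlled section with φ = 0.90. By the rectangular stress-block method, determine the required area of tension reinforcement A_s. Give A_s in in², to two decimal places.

M_n = M_u/φ = 3750/0.90 = 4166.67 kip·in.
From M_n = 0.85 f'_c a b (d − a/2):
a = d − √(d² − 2M_n/(0.85 f'_c b)) = 23.2 − √(23.2² − 2 × 4166.67/(0.85 × 6 × 16.9)) = 2.187 in.
A_s = 0.85 f'_c a b / f_y = 0.85 × 6 × 2.187 × 16.9 / 60 = 3.142 in².

A_s ≈ 3.14 in²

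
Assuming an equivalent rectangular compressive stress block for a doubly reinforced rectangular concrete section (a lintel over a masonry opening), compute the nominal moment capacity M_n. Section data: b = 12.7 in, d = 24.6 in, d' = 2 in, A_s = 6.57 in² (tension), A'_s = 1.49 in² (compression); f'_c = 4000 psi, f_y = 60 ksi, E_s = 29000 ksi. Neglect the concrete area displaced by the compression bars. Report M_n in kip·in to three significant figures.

Assume both steels yield.
a = (A_s − A'_s) f_y/(0.85 f'_c b) = (6.57 − 1.49) × 60/(0.85 × 4 × 12.7) = 7.059 in.
c = a/β₁ = 7.059/0.85 = 8.305 in; ε'_s = 0.003(c − d')/c = 0.0023 ≥ ε_y = 0.0021, so the compression steel yields.
M_n = (A_s − A'_s) f_y (d − a/2) + A'_s f_y (d − d') = 304.8 × (24.6 − 3.5295) + 89.4 × (24.6 − 2) = 6422.3 + 2020.4 = 8442.7 kip·in.

M_n ≈ 8440 kip·in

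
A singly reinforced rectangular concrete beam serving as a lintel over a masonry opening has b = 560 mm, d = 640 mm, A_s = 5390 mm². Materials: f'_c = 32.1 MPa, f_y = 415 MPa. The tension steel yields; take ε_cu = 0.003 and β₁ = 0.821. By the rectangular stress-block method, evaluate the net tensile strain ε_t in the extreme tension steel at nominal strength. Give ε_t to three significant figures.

a = A_s f_y/(0.85 f'_c b) = 146.39 mm.
β₁ = 0.821, so c = a/β₁ = 146.39/0.821 = 178.31 mm.
From the linear strain diagram with ε_cu = 0.003: ε_t = 0.003 (d − c)/c = 0.003 × (640 − 178.31)/178.31 = 0.00777.
Since ε_t ≥ 0.005, the section is tension-controlled.

ε_t ≈ 0.00777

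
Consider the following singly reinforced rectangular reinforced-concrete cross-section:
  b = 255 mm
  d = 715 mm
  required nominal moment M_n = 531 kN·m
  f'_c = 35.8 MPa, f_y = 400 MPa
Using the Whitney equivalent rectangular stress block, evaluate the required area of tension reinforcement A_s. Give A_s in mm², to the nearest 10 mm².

With M_n = 0.85 f'_c a b (d − a/2), solve the quadratic for a:
a = d − √(d² − 2M_n/(0.85 f'_c b)) = 715 − √(715² − 2 × 531×10⁶/(0.85 × 35.8 × 255)) = 103.15 mm.
A_s = 0.85 f'_c a b / f_y = 0.85 × 35.8 × 103.15 × 255 / 400 = 2001.0 mm².

A_s ≈ 2000 mm²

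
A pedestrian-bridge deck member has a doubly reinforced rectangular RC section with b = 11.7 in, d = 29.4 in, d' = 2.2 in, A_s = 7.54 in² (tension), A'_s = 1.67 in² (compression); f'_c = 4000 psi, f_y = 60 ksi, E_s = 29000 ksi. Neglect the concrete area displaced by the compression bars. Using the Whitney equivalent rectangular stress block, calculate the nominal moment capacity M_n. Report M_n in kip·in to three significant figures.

M_n ≈ 11500 kip·in

Assume both steels yield.
a = (A_s − A'_s) f_y/(0.85 f'_c b) = (7.54 − 1.67) × 60/(0.85 × 4 × 11.7) = 8.854 in.
c = a/β₁ = 8.854/0.85 = 10.416 in; ε'_s = 0.003(c − d')/c = 0.0024 ≥ ε_y = 0.0021, so the compression steel yields.
M_n = (A_s − A'_s) f_y (d − a/2) + A'_s f_y (d − d') = 352.2 × (29.4 − 4.427) + 100.2 × (29.4 − 2.2) = 8795.5 + 2725.4 = 11520.9 kip·in.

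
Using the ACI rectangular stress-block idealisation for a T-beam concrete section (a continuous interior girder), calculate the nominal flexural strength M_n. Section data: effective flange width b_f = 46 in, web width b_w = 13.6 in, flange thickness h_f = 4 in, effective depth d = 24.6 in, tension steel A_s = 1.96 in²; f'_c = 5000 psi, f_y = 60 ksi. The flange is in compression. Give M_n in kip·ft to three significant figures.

Tension: T = A_s f_y = 1.96 × 60 = 117.6 kips.
Try a within the flange: a = T/(0.85 f'_c b_f) = 117.6/(0.85 × 5 × 46) = 0.602 in.
Since a = 0.602 ≤ h_f = 4 in, the stress block lies entirely in the flange; analyse as a rectangular beam of width b_f.
M_n = T(d − a/2) = 117.6 × (24.6 − 0.301) = 2857.6 kip·in.
M_n = 2857.6/12 = 238.13 kip·ft.

M_n ≈ 238 kip·ft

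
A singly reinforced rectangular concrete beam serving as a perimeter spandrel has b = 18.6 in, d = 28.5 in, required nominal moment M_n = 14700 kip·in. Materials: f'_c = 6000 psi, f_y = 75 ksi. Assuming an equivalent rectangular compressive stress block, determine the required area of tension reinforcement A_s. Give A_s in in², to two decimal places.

A_s ≈ 7.70 in²

From M_n = 0.85 f'_c a b (d − a/2):
a = d − √(d² − 2M_n/(0.85 f'_c b)) = 28.5 − √(28.5² − 2 × 14700/(0.85 × 6 × 18.6)) = 6.088 in.
A_s = 0.85 f'_c a b / f_y = 0.85 × 6 × 6.088 × 18.6 / 75 = 7.700 in².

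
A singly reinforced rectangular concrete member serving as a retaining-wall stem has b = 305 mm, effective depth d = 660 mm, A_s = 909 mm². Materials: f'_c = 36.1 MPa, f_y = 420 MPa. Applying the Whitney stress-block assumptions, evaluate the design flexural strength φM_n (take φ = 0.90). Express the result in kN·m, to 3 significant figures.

T = A_s f_y = 909 × 420 = 381780 N = 381.78 kN.
From C = T: a = T/(0.85 f'_c b) = 381780/(0.85 × 36.1 × 305) = 40.79 mm.
M_n = T(d − a/2) = 381.78 kN × (660 − 20.395) mm = 244.19 kN·m.
φM_n = 0.90 × 244.19 = 219.77 kN·m.

φM_n ≈ 220 kN·m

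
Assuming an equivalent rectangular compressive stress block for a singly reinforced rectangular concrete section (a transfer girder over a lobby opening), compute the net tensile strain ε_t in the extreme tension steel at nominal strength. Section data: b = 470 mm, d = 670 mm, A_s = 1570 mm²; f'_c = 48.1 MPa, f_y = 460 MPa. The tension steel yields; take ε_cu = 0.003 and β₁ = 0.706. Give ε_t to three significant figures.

a = A_s f_y/(0.85 f'_c b) = 37.58 mm.
β₁ = 0.706, so c = a/β₁ = 37.58/0.706 = 53.23 mm.
From the linear strain diagram with ε_cu = 0.003: ε_t = 0.003 (d − c)/c = 0.003 × (670 − 53.23)/53.23 = 0.0348.
Since ε_t ≥ 0.005, the section is tension-controlled.

ε_t ≈ 0.0348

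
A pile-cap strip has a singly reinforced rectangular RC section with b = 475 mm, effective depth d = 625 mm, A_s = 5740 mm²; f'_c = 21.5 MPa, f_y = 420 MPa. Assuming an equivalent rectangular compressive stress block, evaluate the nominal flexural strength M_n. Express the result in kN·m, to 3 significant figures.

T = A_s f_y = 5740 × 420 = 2410800 N = 2410.8 kN.
From C = T: a = T/(0.85 f'_c b) = 2410800/(0.85 × 21.5 × 475) = 277.72 mm.
M_n = T(d − a/2) = 2410.8 kN × (625 − 138.86) mm = 1171.99 kN·m.

M_n ≈ 1170 kN·m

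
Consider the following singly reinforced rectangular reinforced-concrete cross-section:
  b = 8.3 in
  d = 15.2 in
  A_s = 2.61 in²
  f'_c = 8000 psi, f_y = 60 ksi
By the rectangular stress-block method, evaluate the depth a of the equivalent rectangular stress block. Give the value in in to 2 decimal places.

T = A_s f_y = 2.61 × 60 = 156.6 kips.
a = T/(0.85 f'_c b) = 156.6/(0.85 × 8 × 8.3) = 2.77 in.

a ≈ 2.77 in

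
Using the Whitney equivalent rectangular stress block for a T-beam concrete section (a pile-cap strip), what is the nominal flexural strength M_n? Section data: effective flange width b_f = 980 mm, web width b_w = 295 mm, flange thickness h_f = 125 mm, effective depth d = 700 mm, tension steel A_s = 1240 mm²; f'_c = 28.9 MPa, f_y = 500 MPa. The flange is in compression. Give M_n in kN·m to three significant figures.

Tension: T = A_s f_y = 1240 × 500 = 620000 N.
Try a within the flange: a = T/(0.85 f'_c b_f) = 620000/(0.85 × 28.9 × 980) = 25.75 mm.
Since a = 25.75 ≤ h_f = 125 mm, the stress block lies entirely in the flange; analyse as a rectangular beam of width b_f.
M_n = T(d − a/2) = 620000 × (700 − 12.875) = 426.02 × 10⁶ N·mm.
M_n = 426.02 kN·m.

M_n ≈ 426 kN·m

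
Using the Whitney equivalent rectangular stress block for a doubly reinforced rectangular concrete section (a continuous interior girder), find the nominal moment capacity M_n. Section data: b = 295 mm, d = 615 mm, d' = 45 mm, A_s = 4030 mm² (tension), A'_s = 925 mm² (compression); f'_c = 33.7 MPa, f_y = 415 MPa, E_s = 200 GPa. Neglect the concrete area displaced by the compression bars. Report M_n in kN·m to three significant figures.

M_n ≈ 913 kN·m

Assume both tension and compression steel yield.
Net tension couple steel: A_s − A'_s = 3105 mm².
a = (A_s − A'_s) f_y / (0.85 f'_c b) = 1288575/(0.85 × 33.7 × 295) = 152.49 mm.
c = a/β₁ = 152.49/0.809 = 188.49 mm; ε'_s = 0.003(c − d')/c = 0.0023 ≥ f_y/E_s = 0.0021, so compression steel does yield.
M_n = (A_s − A'_s) f_y (d − a/2) + A'_s f_y (d − d') = [1288575 × (615 − 76.245) + 383875 × (615 − 45)] × 10⁻⁶ = 694.23 + 218.81 = 913.04 kN·m.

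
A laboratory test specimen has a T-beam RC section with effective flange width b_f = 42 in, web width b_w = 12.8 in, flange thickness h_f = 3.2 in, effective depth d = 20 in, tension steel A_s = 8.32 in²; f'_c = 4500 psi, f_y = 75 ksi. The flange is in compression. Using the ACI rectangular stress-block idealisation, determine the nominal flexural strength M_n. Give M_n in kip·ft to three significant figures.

Tension: T = A_s f_y = 8.32 × 75 = 624 kips.
Try a within the flange: a = T/(0.85 f'_c b_f) = 624/(0.85 × 4.5 × 42) = 3.884 in.
a = 3.884 > h_f = 3.2 in: the block extends into the web. Split into flange-overhang and web parts.
C_f = 0.85 f'_c (b_f − b_w) h_f = 0.85 × 4.5 × (42 − 12.8) × 3.2 = 357.4 kips.
Remaining web compression depth: a_w = (T − C_f)/(0.85 f'_c b_w) = (624 − 357.4)/(0.85 × 4.5 × 12.8) = 5.445 in.
M_n = C_f(d − h_f/2) + (T − C_f)(d − a_w/2) = 357.4 × (20 − 1.6) + 266.6 × (20 − 2.7225) = 6576.2 + 4606.2 = 11182.4 kip·in.
M_n = 11182.4/12 = 931.87 kip·ft.

M_n ≈ 932 kip·ft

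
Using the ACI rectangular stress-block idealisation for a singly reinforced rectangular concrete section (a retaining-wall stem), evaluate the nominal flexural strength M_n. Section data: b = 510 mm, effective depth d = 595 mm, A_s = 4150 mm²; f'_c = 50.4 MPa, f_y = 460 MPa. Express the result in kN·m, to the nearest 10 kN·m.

M_n ≈ 1050 kN·m

T = A_s f_y = 4150 × 460 = 1909000 N = 1909 kN.
From C = T: a = T/(0.85 f'_c b) = 1909000/(0.85 × 50.4 × 510) = 87.37 mm.
M_n = T(d − a/2) = 1909 kN × (595 − 43.685) mm = 1052.46 kN·m.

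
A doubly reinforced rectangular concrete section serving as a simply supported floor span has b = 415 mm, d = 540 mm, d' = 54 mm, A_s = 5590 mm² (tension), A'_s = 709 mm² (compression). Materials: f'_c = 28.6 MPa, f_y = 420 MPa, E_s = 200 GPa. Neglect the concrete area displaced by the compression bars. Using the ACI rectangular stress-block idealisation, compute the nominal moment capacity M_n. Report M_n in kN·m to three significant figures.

Assume both tension and compression steel yield.
Net tension couple steel: A_s − A'_s = 4881 mm².
a = (A_s − A'_s) f_y / (0.85 f'_c b) = 2050020/(0.85 × 28.6 × 415) = 203.20 mm.
c = a/β₁ = 203.20/0.846 = 240.19 mm; ε'_s = 0.003(c − d')/c = 0.0023 ≥ f_y/E_s = 0.0021, so compression steel does yield.
M_n = (A_s − A'_s) f_y (d − a/2) + A'_s f_y (d − d') = [2050020 × (540 − 101.6) + 297780 × (540 − 54)] × 10⁻⁶ = 898.73 + 144.72 = 1043.45 kN·m.

M_n ≈ 1040 kN·m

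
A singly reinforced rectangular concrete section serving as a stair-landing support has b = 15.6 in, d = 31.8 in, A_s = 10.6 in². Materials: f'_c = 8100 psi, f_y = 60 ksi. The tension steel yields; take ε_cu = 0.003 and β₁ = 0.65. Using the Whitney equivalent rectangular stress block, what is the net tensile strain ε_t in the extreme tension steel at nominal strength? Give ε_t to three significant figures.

a = A_s f_y/(0.85 f'_c b) = 5.921 in.
β₁ = 0.65, so c = a/β₁ = 5.921/0.65 = 9.109 in.
From the linear strain diagram with ε_cu = 0.003: ε_t = 0.003 (d − c)/c = 0.003 × (31.8 − 9.109)/9.109 = 0.00747.
Since ε_t ≥ 0.005, the section is tension-controlled.

ε_t ≈ 0.00747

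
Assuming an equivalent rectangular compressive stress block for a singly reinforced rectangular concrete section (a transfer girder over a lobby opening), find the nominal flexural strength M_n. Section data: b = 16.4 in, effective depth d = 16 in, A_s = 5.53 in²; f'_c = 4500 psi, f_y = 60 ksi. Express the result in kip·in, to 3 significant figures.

T = A_s f_y = 5.53 × 60 = 331.8 kips.
a = T/(0.85 f'_c b) = 331.8/(0.85 × 4.5 × 16.4) = 5.289 in.
M_n = T(d − a/2) = 331.8 × (16 − 2.6445) = 4431.4 kip·in.

M_n ≈ 4430 kip·in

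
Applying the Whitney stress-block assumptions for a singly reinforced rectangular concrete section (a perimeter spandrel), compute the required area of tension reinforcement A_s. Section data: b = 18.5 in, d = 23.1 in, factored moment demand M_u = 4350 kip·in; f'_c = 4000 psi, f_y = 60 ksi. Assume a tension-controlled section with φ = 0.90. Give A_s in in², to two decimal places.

A_s ≈ 3.78 in²

M_n = M_u/φ = 4350/0.90 = 4833.33 kip·in.
From M_n = 0.85 f'_c a b (d − a/2):
a = d − √(d² − 2M_n/(0.85 f'_c b)) = 23.1 − √(23.1² − 2 × 4833.33/(0.85 × 4 × 18.5)) = 3.608 in.
A_s = 0.85 f'_c a b / f_y = 0.85 × 4 × 3.608 × 18.5 / 60 = 3.782 in².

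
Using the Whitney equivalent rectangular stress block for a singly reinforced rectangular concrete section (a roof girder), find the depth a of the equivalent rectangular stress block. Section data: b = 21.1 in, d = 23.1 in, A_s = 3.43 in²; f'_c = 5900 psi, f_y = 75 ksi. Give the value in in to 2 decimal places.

a ≈ 2.43 in

T = A_s f_y = 3.43 × 75 = 257.25 kips.
a = T/(0.85 f'_c b) = 257.25/(0.85 × 5.9 × 21.1) = 2.43 in.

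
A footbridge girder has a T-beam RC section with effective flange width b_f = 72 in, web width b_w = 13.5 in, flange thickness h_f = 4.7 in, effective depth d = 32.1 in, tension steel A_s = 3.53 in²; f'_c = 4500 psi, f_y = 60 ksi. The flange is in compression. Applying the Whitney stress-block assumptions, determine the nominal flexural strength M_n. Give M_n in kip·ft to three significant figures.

Tension: T = A_s f_y = 3.53 × 60 = 211.8 kips.
Try a within the flange: a = T/(0.85 f'_c b_f) = 211.8/(0.85 × 4.5 × 72) = 0.769 in.
Since a = 0.769 ≤ h_f = 4.7 in, the stress block lies entirely in the flange; analyse as a rectangular beam of width b_f.
M_n = T(d − a/2) = 211.8 × (32.1 − 0.3845) = 6717.3 kip·in.
M_n = 6717.3/12 = 559.78 kip·ft.

M_n ≈ 560 kip·ft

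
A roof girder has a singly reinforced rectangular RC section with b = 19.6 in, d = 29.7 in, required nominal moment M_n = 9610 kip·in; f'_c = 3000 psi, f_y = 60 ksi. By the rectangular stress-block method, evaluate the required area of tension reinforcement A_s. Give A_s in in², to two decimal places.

From M_n = 0.85 f'_c a b (d − a/2):
a = d − √(d² − 2M_n/(0.85 f'_c b)) = 29.7 − √(29.7² − 2 × 9610/(0.85 × 3 × 19.6)) = 7.394 in.
A_s = 0.85 f'_c a b / f_y = 0.85 × 3 × 7.394 × 19.6 / 60 = 6.159 in².

A_s ≈ 6.16 in²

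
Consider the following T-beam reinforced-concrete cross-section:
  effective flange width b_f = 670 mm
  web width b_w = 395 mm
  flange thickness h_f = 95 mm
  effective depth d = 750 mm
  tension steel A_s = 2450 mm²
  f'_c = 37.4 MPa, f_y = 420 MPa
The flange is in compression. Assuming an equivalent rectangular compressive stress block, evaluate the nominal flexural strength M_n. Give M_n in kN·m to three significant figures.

M_n ≈ 747 kN·m

Tension: T = A_s f_y = 2450 × 420 = 1029000 N.
Try a within the flange: a = T/(0.85 f'_c b_f) = 1029000/(0.85 × 37.4 × 670) = 48.31 mm.
Since a = 48.31 ≤ h_f = 95 mm, the stress block lies entirely in the flange; analyse as a rectangular beam of width b_f.
M_n = T(d − a/2) = 1029000 × (750 − 24.155) = 746.89 × 10⁶ N·mm.
M_n = 746.89 kN·m.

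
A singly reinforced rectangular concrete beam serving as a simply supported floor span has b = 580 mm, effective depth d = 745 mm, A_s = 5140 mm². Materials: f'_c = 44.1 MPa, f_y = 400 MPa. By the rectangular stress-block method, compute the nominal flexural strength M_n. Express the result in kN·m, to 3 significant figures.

M_n ≈ 1430 kN·m

T = A_s f_y = 5140 × 400 = 2056000 N = 2056 kN.
From C = T: a = T/(0.85 f'_c b) = 2056000/(0.85 × 44.1 × 580) = 94.57 mm.
M_n = T(d − a/2) = 2056 kN × (745 − 47.285) mm = 1434.50 kN·m.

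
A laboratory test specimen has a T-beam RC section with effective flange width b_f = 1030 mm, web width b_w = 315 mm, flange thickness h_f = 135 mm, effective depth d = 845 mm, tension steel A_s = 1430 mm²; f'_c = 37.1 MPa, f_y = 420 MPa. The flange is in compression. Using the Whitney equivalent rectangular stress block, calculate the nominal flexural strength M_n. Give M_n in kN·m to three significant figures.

Tension: T = A_s f_y = 1430 × 420 = 600600 N.
Try a within the flange: a = T/(0.85 f'_c b_f) = 600600/(0.85 × 37.1 × 1030) = 18.49 mm.
Since a = 18.49 ≤ h_f = 135 mm, the stress block lies entirely in the flange; analyse as a rectangular beam of width b_f.
M_n = T(d − a/2) = 600600 × (845 − 9.245) = 501.95 × 10⁶ N·mm.
M_n = 501.95 kN·m.

M_n ≈ 502 kN·m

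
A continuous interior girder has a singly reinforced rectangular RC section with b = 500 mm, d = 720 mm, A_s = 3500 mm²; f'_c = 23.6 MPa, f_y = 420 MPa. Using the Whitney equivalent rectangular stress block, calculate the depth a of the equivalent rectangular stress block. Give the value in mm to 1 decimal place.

a ≈ 146.6 mm

T = A_s f_y = 3500 × 420 = 1470000 N = 1470 kN.
Setting C = 0.85 f'_c a b equal to T: a = 1470000/(0.85 × 23.6 × 500) = 146.6 mm.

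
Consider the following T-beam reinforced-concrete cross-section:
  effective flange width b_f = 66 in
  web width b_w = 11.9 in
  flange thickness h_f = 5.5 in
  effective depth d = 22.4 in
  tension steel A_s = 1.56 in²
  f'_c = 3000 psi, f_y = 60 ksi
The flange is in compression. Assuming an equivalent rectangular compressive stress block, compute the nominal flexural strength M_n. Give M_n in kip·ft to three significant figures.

Tension: T = A_s f_y = 1.56 × 60 = 93.6 kips.
Try a within the flange: a = T/(0.85 f'_c b_f) = 93.6/(0.85 × 3 × 66) = 0.556 in.
Since a = 0.556 ≤ h_f = 5.5 in, the stress block lies entirely in the flange; analyse as a rectangular beam of width b_f.
M_n = T(d − a/2) = 93.6 × (22.4 − 0.278) = 2070.6 kip·in.
M_n = 2070.6/12 = 172.55 kip·ft.

M_n ≈ 173 kip·ft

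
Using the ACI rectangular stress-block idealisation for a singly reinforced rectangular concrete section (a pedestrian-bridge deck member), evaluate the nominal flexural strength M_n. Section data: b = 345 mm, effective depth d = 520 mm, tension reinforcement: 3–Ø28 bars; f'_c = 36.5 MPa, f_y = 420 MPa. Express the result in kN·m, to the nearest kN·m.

A_s = 3 × 616 = 1848 mm².
T = A_s f_y = 1848 × 420 = 776160 N = 776.16 kN.
From C = T: a = T/(0.85 f'_c b) = 776160/(0.85 × 36.5 × 345) = 72.51 mm.
M_n = T(d − a/2) = 776.16 kN × (520 − 36.255) mm = 375.46 kN·m.

M_n ≈ 375 kN·m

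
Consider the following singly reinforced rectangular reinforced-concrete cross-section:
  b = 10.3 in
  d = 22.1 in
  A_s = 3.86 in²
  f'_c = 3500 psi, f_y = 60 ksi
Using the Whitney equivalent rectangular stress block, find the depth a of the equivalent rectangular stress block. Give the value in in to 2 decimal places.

T = A_s f_y = 3.86 × 60 = 231.6 kips.
a = T/(0.85 f'_c b) = 231.6/(0.85 × 3.5 × 10.3) = 7.56 in.

a ≈ 7.56 in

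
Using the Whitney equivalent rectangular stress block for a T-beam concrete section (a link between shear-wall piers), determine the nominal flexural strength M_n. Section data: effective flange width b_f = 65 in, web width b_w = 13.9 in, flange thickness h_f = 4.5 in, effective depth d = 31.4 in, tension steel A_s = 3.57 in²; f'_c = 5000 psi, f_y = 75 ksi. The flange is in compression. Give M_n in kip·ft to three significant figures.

Tension: T = A_s f_y = 3.57 × 75 = 267.75 kips.
Try a within the flange: a = T/(0.85 f'_c b_f) = 267.75/(0.85 × 5 × 65) = 0.969 in.
Since a = 0.969 ≤ h_f = 4.5 in, the stress block lies entirely in the flange; analyse as a rectangular beam of width b_f.
M_n = T(d − a/2) = 267.75 × (31.4 − 0.4845) = 8277.6 kip·in.
M_n = 8277.6/12 = 689.80 kip·ft.

M_n ≈ 690 kip·ft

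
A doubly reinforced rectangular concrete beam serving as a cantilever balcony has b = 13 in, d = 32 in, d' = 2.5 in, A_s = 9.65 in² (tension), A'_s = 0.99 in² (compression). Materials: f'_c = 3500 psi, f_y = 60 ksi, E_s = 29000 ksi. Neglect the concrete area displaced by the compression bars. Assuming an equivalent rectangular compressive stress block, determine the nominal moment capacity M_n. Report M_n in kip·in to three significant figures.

M_n ≈ 14900 kip·in

Assume both steels yield.
a = (A_s − A'_s) f_y/(0.85 f'_c b) = (9.65 − 0.99) × 60/(0.85 × 3.5 × 13) = 13.435 in.
c = a/β₁ = 13.435/0.85 = 15.806 in; ε'_s = 0.003(c − d')/c = 0.0025 ≥ ε_y = 0.0021, so the compression steel yields.
M_n = (A_s − A'_s) f_y (d − a/2) + A'_s f_y (d − d') = 519.6 × (32 − 6.7175) + 59.4 × (32 − 2.5) = 13136.8 + 1752.3 = 14889.1 kip·in.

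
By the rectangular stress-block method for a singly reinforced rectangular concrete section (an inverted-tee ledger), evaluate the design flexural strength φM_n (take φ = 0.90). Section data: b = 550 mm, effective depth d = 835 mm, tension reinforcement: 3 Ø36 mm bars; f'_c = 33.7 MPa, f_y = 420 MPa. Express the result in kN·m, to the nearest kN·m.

φM_n ≈ 917 kN·m

A_s = 3 × 1018 = 3054 mm².
T = A_s f_y = 3054 × 420 = 1282680 N = 1282.68 kN.
From C = T: a = T/(0.85 f'_c b) = 1282680/(0.85 × 33.7 × 550) = 81.42 mm.
M_n = T(d − a/2) = 1282.68 kN × (835 − 40.71) mm = 1018.82 kN·m.
φM_n = 0.90 × 1018.82 = 916.94 kN·m.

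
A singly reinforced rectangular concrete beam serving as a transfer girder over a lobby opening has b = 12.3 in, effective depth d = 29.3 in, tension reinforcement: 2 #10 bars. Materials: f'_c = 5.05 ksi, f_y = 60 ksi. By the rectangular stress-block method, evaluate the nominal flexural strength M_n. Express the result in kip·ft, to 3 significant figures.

M_n ≈ 354 kip·ft

A_s = 2 × 1.27 = 2.54 in².
T = A_s f_y = 2.54 × 60 = 152.4 kips.
a = T/(0.85 f'_c b) = 152.4/(0.85 × 5.05 × 12.3) = 2.886 in.
M_n = T(d − a/2) = 152.4 × (29.3 − 1.443) = 4245.4 kip·in = 4245.4/12 = 353.78 kip·ft.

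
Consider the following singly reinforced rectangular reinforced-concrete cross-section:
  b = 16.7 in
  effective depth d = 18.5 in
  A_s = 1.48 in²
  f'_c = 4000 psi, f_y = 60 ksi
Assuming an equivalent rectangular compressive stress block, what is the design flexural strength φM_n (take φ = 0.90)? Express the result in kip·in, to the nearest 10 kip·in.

φM_n ≈ 1420 kip·in

T = A_s f_y = 1.48 × 60 = 88.8 kips.
a = T/(0.85 f'_c b) = 88.8/(0.85 × 4 × 16.7) = 1.564 in.
M_n = T(d − a/2) = 88.8 × (18.5 − 0.782) = 1573.4 kip·in.
φM_n = 0.90 × 1573.4 = 1416.1 kip·in.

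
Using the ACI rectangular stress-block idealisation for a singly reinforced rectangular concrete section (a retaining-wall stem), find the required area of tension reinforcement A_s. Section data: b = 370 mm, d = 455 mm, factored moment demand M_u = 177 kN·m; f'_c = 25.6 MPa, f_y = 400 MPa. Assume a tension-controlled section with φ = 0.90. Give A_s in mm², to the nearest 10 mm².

M_n = M_u/φ = 177/0.90 = 196.667 kN·m.
With M_n = 0.85 f'_c a b (d − a/2), solve the quadratic for a:
a = d − √(d² − 2M_n/(0.85 f'_c b)) = 455 − √(455² − 2 × 196.667×10⁶/(0.85 × 25.6 × 370)) = 57.29 mm.
A_s = 0.85 f'_c a b / f_y = 0.85 × 25.6 × 57.29 × 370 / 400 = 1153.1 mm².

A_s ≈ 1150 mm²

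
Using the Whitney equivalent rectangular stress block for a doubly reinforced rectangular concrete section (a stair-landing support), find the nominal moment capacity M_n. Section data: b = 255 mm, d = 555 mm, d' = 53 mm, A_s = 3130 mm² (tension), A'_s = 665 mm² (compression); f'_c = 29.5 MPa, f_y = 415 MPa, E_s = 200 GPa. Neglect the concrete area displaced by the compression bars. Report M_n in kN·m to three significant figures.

M_n ≈ 624 kN·m

Assume both tension and compression steel yield.
Net tension couple steel: A_s − A'_s = 2465 mm².
a = (A_s − A'_s) f_y / (0.85 f'_c b) = 1022975/(0.85 × 29.5 × 255) = 159.99 mm.
c = a/β₁ = 159.99/0.839 = 190.69 mm; ε'_s = 0.003(c − d')/c = 0.0022 ≥ f_y/E_s = 0.0021, so compression steel does yield.
M_n = (A_s − A'_s) f_y (d − a/2) + A'_s f_y (d − d') = [1022975 × (555 − 79.995) + 275975 × (555 − 53)] × 10⁻⁶ = 485.92 + 138.54 = 624.46 kN·m.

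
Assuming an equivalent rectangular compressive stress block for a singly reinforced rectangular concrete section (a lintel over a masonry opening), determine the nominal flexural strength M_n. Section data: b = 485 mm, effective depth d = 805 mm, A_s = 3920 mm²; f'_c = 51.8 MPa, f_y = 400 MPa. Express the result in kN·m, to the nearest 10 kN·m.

T = A_s f_y = 3920 × 400 = 1568000 N = 1568 kN.
From C = T: a = T/(0.85 f'_c b) = 1568000/(0.85 × 51.8 × 485) = 73.43 mm.
M_n = T(d − a/2) = 1568 kN × (805 − 36.715) mm = 1204.67 kN·m.

M_n ≈ 1200 kN·m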